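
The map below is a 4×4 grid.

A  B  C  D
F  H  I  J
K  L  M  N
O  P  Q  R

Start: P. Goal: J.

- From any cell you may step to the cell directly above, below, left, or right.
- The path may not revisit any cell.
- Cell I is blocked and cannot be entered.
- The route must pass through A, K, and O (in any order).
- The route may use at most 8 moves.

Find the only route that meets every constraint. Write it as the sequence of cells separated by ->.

P -> O -> K -> F -> A -> B -> C -> D -> J

Any route must reach A, K, and O and still end at J within 8 moves, so the order of the required stops is forced.
Route from P: left 1 to O, up 3 to A, right 3 to D, down 1 to J — 8 moves in all.
Check: all required cells visited; 8 ≤ 8 moves.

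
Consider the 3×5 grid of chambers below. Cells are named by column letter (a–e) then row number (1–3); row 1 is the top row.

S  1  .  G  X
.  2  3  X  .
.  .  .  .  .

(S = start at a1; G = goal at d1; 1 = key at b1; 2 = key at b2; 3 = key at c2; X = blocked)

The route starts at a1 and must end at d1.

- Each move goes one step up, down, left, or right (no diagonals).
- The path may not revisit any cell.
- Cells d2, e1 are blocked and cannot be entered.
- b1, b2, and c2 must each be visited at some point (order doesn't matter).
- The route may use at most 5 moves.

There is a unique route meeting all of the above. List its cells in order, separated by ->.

a1 -> b1 -> b2 -> c2 -> c1 -> d1

The budget equals the shortest possible length, so every move has to be on a shortest route through the required cells.
Route from a1: right to b1, down to b2, right to c2, up to c1, right to d1 — 5 moves in all.
Check: all required cells visited; 5 ≤ 5 moves.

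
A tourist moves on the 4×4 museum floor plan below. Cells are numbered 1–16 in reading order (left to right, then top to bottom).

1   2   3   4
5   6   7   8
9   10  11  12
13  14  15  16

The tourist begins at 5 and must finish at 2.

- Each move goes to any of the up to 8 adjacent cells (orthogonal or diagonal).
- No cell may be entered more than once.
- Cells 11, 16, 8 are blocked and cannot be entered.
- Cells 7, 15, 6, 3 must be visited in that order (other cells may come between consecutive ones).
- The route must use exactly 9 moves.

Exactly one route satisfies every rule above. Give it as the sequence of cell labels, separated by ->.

5 -> 10 -> 7 -> 12 -> 15 -> 14 -> 9 -> 6 -> 3 -> 2

The waypoints must appear in the order 7, 15, 6, 3, with no cell reused.
Route from 5: down-right 1 to 10, up-right 1 to 7, down-right 1 to 12, down-left 1 to 15, left 1 to 14, up-left 1 to 9, up-right 2 to 3, left 1 to 2 — 9 moves in all.
Check: order respected (7 at step 2, 15 at step 4, 6 at step 7, 3 at step 8); 9 moves as required.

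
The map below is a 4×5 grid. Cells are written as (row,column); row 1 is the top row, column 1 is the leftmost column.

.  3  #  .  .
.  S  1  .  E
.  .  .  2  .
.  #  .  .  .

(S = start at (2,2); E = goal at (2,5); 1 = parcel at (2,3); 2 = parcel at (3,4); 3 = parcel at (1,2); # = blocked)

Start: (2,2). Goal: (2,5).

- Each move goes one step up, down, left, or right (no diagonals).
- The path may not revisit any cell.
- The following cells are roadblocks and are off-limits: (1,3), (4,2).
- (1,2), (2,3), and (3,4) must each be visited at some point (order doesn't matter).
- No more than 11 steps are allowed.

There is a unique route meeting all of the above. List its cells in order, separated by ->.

Any route must reach (1,2), (2,3), and (3,4) and still end at (2,5) within 11 moves, so the order of the required stops is forced.
Route from (2,2): up to (1,2), left to (1,1), 2× down (reaching (3,1)), 2× right (reaching (3,3)), up to (2,3), right to (2,4), down to (3,4), right to (3,5), up to (2,5) — 11 moves in all.
Check: all required cells visited; 11 ≤ 11 moves.

(2,2) -> (1,2) -> (1,1) -> (2,1) -> (3,1) -> (3,2) -> (3,3) -> (2,3) -> (2,4) -> (3,4) -> (3,5) -> (2,5)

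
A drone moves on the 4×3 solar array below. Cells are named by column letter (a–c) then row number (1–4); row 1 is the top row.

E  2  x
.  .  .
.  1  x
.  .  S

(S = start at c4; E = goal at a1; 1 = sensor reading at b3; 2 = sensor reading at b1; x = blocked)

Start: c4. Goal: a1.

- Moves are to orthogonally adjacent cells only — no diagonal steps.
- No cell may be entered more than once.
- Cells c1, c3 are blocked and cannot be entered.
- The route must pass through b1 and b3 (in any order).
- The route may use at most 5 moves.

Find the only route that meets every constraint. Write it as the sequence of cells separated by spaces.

The budget equals the shortest possible length, so every move has to be on a shortest route through the required cells.
Route from c4: left to b4, 3× up (reaching b1), left to a1 — 5 moves in all.
Check: all required cells visited; 5 ≤ 5 moves.

c4 b4 b3 b2 b1 a1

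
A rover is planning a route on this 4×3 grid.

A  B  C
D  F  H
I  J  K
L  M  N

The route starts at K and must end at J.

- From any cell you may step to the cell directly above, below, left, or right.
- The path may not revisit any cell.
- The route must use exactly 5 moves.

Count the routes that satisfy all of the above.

Need simple routes of exactly 5 moves from K to J (Manhattan distance 1, so 2 moves are spent on a detour and 2 undoing it).
Enumerating: K H C B F J | K H F D I J | K N M L I J.
That gives 3 routes.

3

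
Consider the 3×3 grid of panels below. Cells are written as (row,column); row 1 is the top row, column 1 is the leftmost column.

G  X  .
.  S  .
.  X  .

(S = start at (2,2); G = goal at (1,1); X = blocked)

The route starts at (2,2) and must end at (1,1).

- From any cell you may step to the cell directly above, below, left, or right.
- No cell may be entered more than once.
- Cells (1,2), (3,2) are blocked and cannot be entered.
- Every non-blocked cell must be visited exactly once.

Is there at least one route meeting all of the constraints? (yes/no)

no

Cell (1,3) has only one open neighbour but is neither the start nor the goal, so a Hamiltonian route would have to both enter and leave it through the same neighbour — impossible without revisiting.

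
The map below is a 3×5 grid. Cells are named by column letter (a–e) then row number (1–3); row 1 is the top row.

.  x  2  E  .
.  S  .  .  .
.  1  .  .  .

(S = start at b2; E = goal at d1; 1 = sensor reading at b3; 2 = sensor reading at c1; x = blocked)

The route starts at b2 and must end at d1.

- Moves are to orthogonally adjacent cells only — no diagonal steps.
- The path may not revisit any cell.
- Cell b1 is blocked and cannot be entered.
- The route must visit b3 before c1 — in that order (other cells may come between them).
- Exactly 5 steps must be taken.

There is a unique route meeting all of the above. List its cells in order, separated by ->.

b2 -> b3 -> c3 -> c2 -> c1 -> d1

The waypoints must appear in the order b3, c1, with no cell reused.
Route from b2: down to b3, right to c3, 2× up (reaching c1), right to d1 — 5 moves in all.
Check: order respected (1 at step 1, 2 at step 4); 5 moves as required.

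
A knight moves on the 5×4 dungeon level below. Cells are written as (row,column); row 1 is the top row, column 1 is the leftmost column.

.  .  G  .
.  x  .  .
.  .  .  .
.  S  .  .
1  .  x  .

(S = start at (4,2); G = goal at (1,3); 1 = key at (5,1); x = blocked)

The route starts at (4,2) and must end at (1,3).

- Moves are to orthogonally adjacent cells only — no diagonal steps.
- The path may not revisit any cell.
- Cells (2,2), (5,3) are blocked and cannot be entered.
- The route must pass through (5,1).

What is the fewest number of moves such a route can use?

Any route passes through (5,1) somewhere between (4,2) and (1,3). Summing Manhattan distances along the two legs ((4,2) → (5,1) → (1,3)) gives a lower bound of 2 + 6 = 8 moves.
A route of 8 moves achieves this: (4,2) → (5,2) → (5,1) → (4,1) → (3,1) → (2,1) → (1,1) → (1,2) → (1,3).
Since 8 matches the lower bound, it is optimal.

8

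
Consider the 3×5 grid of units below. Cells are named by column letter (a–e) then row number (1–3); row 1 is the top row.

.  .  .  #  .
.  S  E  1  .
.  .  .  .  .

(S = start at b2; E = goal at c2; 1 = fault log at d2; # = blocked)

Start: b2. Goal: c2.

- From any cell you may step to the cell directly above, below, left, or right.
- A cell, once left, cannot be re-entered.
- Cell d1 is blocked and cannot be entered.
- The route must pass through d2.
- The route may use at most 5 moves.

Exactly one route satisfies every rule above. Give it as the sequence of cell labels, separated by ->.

b2 -> b3 -> c3 -> d3 -> d2 -> c2

The budget equals the shortest possible length, so every move has to be on a shortest route through the required cells.
Route from b2: down to b3, 2× right (reaching d3), up to d2, left to c2 — 5 moves in all.
Check: all required cells visited; 5 ≤ 5 moves.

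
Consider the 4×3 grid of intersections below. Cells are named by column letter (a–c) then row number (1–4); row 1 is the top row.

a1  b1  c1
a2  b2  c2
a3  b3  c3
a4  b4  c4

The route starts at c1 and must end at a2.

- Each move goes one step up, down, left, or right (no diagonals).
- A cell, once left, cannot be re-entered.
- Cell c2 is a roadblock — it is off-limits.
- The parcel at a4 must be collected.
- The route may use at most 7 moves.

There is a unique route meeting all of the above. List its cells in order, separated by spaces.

c1 b1 b2 b3 b4 a4 a3 a2

Any route must reach a4 and still end at a2 within 7 moves, so the order of the required stops is forced.
Route from c1: left to b1, 3× down (reaching b4), left to a4, 2× up (reaching a2) — 7 moves in all.
Check: all required cells visited; 7 ≤ 7 moves.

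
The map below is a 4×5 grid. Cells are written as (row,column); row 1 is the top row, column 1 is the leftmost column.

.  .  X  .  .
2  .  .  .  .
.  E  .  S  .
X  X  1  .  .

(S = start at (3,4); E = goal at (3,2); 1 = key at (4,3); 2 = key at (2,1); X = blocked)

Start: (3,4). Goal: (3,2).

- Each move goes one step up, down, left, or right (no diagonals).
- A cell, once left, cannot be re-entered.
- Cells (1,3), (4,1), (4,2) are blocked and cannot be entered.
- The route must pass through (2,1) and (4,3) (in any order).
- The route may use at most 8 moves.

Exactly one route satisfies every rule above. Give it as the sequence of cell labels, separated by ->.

Any route must reach (2,1) and (4,3) and still end at (3,2) within 8 moves, so the order of the required stops is forced.
Route from (3,4): down to (4,4), left to (4,3), 2× up (reaching (2,3)), 2× left (reaching (2,1)), down to (3,1), right to (3,2) — 8 moves in all.
Check: all required cells visited; 8 ≤ 8 moves.

(3,4) -> (4,4) -> (4,3) -> (3,3) -> (2,3) -> (2,2) -> (2,1) -> (3,1) -> (3,2)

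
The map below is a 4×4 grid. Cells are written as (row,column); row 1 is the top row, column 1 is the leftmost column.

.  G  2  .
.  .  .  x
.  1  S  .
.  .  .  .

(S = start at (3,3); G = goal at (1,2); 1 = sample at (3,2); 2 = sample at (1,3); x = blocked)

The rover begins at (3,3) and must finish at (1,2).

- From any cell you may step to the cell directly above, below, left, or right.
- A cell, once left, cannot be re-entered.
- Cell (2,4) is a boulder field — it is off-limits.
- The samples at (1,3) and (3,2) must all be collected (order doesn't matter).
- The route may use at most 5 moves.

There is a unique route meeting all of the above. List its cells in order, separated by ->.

(3,3) -> (3,2) -> (2,2) -> (2,3) -> (1,3) -> (1,2)

The budget equals the shortest possible length, so every move has to be on a shortest route through the required cells.
Route from (3,3): left 1 to (3,2), up 1 to (2,2), right 1 to (2,3), up 1 to (1,3), left 1 to (1,2) — 5 moves in all.
Check: all required cells visited; 5 ≤ 5 moves.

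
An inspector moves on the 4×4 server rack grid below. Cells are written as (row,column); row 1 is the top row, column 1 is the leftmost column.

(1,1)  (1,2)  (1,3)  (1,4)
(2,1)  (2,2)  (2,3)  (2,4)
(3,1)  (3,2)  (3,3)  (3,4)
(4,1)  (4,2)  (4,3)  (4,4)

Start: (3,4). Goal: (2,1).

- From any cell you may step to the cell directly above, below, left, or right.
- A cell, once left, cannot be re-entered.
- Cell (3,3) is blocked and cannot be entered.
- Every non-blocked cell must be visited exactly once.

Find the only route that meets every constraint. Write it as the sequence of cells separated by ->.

Need to visit all 15 open cells exactly once, starting at (3,4) and ending at (2,1).
Route from (3,4): down 1 to (4,4), left 3 to (4,1), up 1 to (3,1), right 1 to (3,2), up 1 to (2,2), right 2 to (2,4), up 1 to (1,4), left 3 to (1,1), down 1 to (2,1) — 14 moves in all.
Check: all 15 open cells covered.

(3,4) -> (4,4) -> (4,3) -> (4,2) -> (4,1) -> (3,1) -> (3,2) -> (2,2) -> (2,3) -> (2,4) -> (1,4) -> (1,3) -> (1,2) -> (1,1) -> (2,1)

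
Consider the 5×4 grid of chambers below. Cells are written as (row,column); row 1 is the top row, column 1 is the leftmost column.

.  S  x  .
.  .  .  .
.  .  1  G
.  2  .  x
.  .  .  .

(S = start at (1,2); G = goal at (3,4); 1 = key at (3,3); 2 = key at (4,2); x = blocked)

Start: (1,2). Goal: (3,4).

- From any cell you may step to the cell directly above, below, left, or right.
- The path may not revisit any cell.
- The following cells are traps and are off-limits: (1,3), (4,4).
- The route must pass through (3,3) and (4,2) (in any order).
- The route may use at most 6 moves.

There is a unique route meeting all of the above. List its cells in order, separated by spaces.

(1,2) (2,2) (3,2) (4,2) (4,3) (3,3) (3,4)

The budget equals the shortest possible length, so every move has to be on a shortest route through the required cells.
Route from (1,2): down 3 to (4,2), right 1 to (4,3), up 1 to (3,3), right 1 to (3,4) — 6 moves in all.
Check: all required cells visited; 6 ≤ 6 moves.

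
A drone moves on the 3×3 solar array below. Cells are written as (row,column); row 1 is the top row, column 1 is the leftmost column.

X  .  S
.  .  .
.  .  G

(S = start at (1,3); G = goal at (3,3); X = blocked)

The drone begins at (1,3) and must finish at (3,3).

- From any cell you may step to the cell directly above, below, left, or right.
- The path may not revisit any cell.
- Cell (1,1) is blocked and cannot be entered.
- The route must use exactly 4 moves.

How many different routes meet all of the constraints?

3

Need simple routes of exactly 4 moves from (1,3) to (3,3) (Manhattan distance 2, so 1 moves are spent on a detour and 1 undoing it).
Enumerating: (1,3) (2,3) (2,2) (3,2) (3,3) | (1,3) (1,2) (2,2) (3,2) (3,3) | (1,3) (1,2) (2,2) (2,3) (3,3).
That gives 3 routes.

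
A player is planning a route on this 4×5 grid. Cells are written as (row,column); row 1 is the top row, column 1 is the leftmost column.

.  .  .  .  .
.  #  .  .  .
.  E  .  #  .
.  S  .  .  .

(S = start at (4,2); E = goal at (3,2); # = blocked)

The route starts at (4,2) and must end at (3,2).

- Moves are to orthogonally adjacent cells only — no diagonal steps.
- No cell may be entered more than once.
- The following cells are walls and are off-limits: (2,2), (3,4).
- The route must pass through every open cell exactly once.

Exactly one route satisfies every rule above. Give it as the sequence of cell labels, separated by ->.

(4,2) -> (4,1) -> (3,1) -> (2,1) -> (1,1) -> (1,2) -> (1,3) -> (2,3) -> (2,4) -> (1,4) -> (1,5) -> (2,5) -> (3,5) -> (4,5) -> (4,4) -> (4,3) -> (3,3) -> (3,2)

Need to visit all 18 open cells exactly once, starting at (4,2) and ending at (3,2).
Cell (4,5) has only two open neighbours ((3,5) and (4,4)), so the path must pass straight through it: one of those is the cell it's entered from and the other is where it exits.
Route from (4,2): left to (4,1), 3× up (reaching (1,1)), 2× right (reaching (1,3)), down to (2,3), right to (2,4), up to (1,4), right to (1,5), 3× down (reaching (4,5)), 2× left (reaching (4,3)), up to (3,3), left to (3,2) — 17 moves in all.
Check: all 18 open cells covered.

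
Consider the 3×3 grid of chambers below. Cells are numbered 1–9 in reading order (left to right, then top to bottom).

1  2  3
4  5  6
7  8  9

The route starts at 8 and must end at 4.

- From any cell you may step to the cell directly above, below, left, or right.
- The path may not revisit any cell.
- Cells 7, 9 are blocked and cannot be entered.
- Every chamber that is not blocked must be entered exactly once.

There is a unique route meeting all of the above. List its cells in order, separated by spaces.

Need to visit all 7 open cells exactly once, starting at 8 and ending at 4.
Cell 3 has only two open neighbours (6 and 2), so the path must pass straight through it: one of those is the cell it's entered from and the other is where it exits.
Route from 8: up to 5, right to 6, up to 3, 2× left (reaching 1), down to 4 — 6 moves in all.
Check: all 7 open cells covered.

8 5 6 3 2 1 4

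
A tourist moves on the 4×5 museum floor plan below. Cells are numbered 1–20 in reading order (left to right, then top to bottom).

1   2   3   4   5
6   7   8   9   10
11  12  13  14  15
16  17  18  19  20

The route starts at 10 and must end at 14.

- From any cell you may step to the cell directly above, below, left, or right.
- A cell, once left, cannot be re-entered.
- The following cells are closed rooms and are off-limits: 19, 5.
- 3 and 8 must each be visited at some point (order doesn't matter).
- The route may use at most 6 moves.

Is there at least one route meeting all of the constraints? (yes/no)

One route that works: 10 → 9 → 4 → 3 → 8 → 13 → 14.

yes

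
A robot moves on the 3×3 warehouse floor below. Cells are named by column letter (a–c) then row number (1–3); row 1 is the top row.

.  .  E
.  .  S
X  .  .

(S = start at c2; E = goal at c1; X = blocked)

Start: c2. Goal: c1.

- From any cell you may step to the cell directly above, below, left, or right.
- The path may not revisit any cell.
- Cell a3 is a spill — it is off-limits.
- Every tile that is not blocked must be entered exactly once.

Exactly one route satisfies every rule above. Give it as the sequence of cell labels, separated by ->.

Need to visit all 8 open cells exactly once, starting at c2 and ending at c1.
Cell b3 has only two open neighbours (b2 and c3), so the path must pass straight through it: one of those is the cell it's entered from and the other is where it exits.
Route from c2: down to c3, left to b3, up to b2, left to a2, up to a1, 2× right (reaching c1) — 7 moves in all.
Check: all 8 open cells covered.

c2 -> c3 -> b3 -> b2 -> a2 -> a1 -> b1 -> c1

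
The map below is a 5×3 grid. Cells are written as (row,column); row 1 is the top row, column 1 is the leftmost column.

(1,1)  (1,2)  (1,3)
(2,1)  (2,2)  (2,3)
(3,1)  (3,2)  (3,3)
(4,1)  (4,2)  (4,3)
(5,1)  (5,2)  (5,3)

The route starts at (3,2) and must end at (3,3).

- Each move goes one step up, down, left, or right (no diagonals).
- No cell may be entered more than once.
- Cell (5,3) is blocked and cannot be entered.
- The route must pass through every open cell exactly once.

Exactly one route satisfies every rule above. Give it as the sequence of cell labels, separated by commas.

Need to visit all 14 open cells exactly once, starting at (3,2) and ending at (3,3).
Route from (3,2): up 1 to (2,2), right 1 to (2,3), up 1 to (1,3), left 2 to (1,1), down 4 to (5,1), right 1 to (5,2), up 1 to (4,2), right 1 to (4,3), up 1 to (3,3) — 13 moves in all.
Check: all 14 open cells covered.

(3,2), (2,2), (2,3), (1,3), (1,2), (1,1), (2,1), (3,1), (4,1), (5,1), (5,2), (4,2), (4,3), (3,3)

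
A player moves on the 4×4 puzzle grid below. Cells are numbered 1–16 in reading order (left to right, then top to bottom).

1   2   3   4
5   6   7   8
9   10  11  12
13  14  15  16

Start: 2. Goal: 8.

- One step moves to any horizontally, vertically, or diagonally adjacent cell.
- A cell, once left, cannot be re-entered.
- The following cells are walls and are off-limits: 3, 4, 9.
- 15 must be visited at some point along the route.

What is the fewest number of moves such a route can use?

Any route passes through 15 somewhere between 2 and 8. Summing Chebyshev distances along the two legs (2 → 15 → 8) gives a lower bound of 3 + 2 = 5 moves.
A route of 5 moves achieves this: 2 → 5 → 10 → 15 → 11 → 8.
Since 5 matches the lower bound, it is optimal.

5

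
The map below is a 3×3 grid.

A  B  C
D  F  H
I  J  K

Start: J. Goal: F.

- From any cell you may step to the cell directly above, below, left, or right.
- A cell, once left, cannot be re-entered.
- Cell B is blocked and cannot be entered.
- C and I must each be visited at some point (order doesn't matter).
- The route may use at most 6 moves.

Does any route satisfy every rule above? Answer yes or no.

C must be visited but has only one open neighbour (H), and it is neither the start nor the goal — the route would have to enter and leave through H, re-entering it.

no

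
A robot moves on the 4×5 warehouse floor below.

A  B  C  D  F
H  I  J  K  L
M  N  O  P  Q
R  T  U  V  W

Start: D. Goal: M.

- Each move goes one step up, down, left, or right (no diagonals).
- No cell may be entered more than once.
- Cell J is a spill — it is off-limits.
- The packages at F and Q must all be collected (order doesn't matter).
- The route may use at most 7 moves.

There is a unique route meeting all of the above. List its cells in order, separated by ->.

The 7-move cap with required stops at F, Q leaves no slack for detours.
Route from D: right to F, 2× down (reaching Q), 4× left (reaching M) — 7 moves in all.
Check: all required cells visited; 7 ≤ 7 moves.

D -> F -> L -> Q -> P -> O -> N -> M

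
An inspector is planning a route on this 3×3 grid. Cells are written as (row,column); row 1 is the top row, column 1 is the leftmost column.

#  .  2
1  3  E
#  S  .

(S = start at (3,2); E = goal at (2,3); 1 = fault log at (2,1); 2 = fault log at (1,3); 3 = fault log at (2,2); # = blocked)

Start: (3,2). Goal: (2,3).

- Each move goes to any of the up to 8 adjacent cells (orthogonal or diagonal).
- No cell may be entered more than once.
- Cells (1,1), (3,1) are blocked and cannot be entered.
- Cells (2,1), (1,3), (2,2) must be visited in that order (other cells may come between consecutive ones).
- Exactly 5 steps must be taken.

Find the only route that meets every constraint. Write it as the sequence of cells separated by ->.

(3,2) -> (2,1) -> (1,2) -> (1,3) -> (2,2) -> (2,3)

The waypoints must appear in the order (2,1), (1,3), (2,2), with no cell reused.
Route from (3,2): up-left 1 to (2,1), up-right 1 to (1,2), right 1 to (1,3), down-left 1 to (2,2), right 1 to (2,3) — 5 moves in all.
Check: order respected (1 at step 1, 2 at step 3, 3 at step 4); 5 moves as required.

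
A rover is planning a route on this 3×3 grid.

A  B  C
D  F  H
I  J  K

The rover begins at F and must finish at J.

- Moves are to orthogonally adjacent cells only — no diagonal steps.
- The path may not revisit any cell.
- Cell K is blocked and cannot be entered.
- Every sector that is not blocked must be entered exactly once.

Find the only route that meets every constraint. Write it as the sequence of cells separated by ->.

Need to visit all 8 open cells exactly once, starting at F and ending at J.
Route from F: right 1 to H, up 1 to C, left 2 to A, down 2 to I, right 1 to J — 7 moves in all.
Check: all 8 open cells covered.

F -> H -> C -> B -> A -> D -> I -> J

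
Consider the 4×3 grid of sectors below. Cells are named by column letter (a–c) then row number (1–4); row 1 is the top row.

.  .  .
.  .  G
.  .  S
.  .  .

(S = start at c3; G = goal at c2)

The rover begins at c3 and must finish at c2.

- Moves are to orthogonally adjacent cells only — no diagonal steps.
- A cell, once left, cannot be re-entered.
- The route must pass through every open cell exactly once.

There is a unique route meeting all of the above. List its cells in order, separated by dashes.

c3 - c4 - b4 - a4 - a3 - b3 - b2 - a2 - a1 - b1 - c1 - c2

Need to visit all 12 open cells exactly once, starting at c3 and ending at c2.
Route from c3: down 1 to c4, left 2 to a4, up 1 to a3, right 1 to b3, up 1 to b2, left 1 to a2, up 1 to a1, right 2 to c1, down 1 to c2 — 11 moves in all.
Check: all 12 open cells covered.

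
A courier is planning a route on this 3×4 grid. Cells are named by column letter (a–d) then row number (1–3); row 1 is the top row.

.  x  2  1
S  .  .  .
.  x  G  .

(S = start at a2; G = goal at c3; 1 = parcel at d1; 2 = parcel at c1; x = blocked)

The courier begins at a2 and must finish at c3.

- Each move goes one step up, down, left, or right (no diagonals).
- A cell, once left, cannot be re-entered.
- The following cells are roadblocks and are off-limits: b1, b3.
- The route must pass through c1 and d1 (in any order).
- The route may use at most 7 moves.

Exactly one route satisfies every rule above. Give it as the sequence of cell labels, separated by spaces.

The budget equals the shortest possible length, so every move has to be on a shortest route through the required cells.
Route from a2: 2× right (reaching c2), up to c1, right to d1, 2× down (reaching d3), left to c3 — 7 moves in all.
Check: all required cells visited; 7 ≤ 7 moves.

a2 b2 c2 c1 d1 d2 d3 c3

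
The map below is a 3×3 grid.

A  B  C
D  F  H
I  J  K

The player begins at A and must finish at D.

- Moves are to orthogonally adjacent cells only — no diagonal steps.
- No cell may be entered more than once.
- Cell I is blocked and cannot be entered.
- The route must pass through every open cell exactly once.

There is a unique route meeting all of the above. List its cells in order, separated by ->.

Need to visit all 8 open cells exactly once, starting at A and ending at D.
Route from A: 2× right (reaching C), 2× down (reaching K), left to J, up to F, left to D — 7 moves in all.
Check: all 8 open cells covered.

A -> B -> C -> H -> K -> J -> F -> D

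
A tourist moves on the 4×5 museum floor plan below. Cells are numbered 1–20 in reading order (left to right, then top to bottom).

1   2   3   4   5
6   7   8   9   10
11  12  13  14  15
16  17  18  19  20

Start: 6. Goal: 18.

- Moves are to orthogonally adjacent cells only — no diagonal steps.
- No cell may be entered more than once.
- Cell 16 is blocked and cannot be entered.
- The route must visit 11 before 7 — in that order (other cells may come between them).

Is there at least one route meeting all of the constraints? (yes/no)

yes

One route that works: 6 → 11 → 12 → 7 → 8 → 13 → 18.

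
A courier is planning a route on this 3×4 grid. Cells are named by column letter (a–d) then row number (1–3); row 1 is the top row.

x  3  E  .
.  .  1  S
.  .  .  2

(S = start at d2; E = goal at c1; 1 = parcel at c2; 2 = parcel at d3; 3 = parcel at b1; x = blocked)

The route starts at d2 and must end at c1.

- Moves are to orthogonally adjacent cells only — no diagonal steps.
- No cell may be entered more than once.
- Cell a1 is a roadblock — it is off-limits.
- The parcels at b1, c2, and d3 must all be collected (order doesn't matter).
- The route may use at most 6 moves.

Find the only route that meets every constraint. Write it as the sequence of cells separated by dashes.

d2 - d3 - c3 - c2 - b2 - b1 - c1

Any route must reach b1, c2, and d3 and still end at c1 within 6 moves, so the order of the required stops is forced.
Route from d2: down to d3, left to c3, up to c2, left to b2, up to b1, right to c1 — 6 moves in all.
Check: all required cells visited; 6 ≤ 6 moves.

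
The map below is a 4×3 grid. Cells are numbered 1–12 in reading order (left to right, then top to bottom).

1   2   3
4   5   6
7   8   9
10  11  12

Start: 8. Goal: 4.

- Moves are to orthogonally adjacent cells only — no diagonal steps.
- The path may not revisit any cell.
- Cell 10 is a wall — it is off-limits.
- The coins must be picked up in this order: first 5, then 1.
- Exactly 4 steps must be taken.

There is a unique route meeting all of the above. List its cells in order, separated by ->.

The waypoints must appear in the order 5, 1, with no cell reused.
Route from 8: 2× up (reaching 2), left to 1, down to 4 — 4 moves in all.
Check: order respected (5 at step 1, 1 at step 3); 4 moves as required.

8 -> 5 -> 2 -> 1 -> 4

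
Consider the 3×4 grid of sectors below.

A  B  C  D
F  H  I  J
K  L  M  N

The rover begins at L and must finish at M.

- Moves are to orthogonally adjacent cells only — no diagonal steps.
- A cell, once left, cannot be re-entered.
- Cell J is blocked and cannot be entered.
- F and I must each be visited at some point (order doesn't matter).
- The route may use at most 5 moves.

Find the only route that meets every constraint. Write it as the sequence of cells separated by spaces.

L K F H I M

Any route must reach F and I and still end at M within 5 moves, so the order of the required stops is forced.
Route from L: left to K, up to F, 2× right (reaching I), down to M — 5 moves in all.
Check: all required cells visited; 5 ≤ 5 moves.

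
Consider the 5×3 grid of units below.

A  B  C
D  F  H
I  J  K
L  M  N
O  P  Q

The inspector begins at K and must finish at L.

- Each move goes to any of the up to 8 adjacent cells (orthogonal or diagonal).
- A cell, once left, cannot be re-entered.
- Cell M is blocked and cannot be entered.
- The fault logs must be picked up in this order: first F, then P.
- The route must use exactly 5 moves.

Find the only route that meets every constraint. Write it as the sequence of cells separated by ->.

K -> F -> J -> N -> P -> L

The waypoints must appear in the order F, P, with no cell reused.
Route from K: up-left to F, down to J, down-right to N, down-left to P, up-left to L — 5 moves in all.
Check: order respected (F at step 1, P at step 4); 5 moves as required.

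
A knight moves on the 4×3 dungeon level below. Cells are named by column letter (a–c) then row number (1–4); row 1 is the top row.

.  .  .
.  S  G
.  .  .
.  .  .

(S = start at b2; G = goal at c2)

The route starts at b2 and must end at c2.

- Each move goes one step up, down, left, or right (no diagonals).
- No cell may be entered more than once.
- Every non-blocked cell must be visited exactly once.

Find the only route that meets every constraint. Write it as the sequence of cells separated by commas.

Need to visit all 12 open cells exactly once, starting at b2 and ending at c2.
Cell a4 has only two open neighbours (a3 and b4), so the path must pass straight through it: one of those is the cell it's entered from and the other is where it exits.
Route from b2: down 1 to b3, right 1 to c3, down 1 to c4, left 2 to a4, up 3 to a1, right 2 to c1, down 1 to c2 — 11 moves in all.
Check: all 12 open cells covered.

b2, b3, c3, c4, b4, a4, a3, a2, a1, b1, c1, c2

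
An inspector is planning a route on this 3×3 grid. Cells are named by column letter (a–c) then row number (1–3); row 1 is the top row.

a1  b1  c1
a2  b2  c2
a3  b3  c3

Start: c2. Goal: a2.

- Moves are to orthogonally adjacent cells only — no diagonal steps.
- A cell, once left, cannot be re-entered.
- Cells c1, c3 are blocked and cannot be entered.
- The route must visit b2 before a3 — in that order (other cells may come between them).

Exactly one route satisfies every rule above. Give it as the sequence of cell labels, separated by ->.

c2 -> b2 -> b3 -> a3 -> a2

The waypoints must appear in the order b2, a3, with no cell reused.
Route from c2: left to b2, down to b3, left to a3, up to a2 — 4 moves in all.
Check: order respected (b2 at step 1, a3 at step 3).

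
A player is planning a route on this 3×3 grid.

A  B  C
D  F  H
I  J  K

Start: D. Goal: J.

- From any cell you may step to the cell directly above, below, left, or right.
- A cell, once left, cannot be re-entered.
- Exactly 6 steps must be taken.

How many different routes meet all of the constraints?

Need simple routes of exactly 6 moves from D to J (Manhattan distance 2, so 2 moves are spent on a detour and 2 undoing it).
Enumerating: D A B F H K J | D A B C H K J | D A B C H F J | D F B C H K J.
That gives 4 routes.

4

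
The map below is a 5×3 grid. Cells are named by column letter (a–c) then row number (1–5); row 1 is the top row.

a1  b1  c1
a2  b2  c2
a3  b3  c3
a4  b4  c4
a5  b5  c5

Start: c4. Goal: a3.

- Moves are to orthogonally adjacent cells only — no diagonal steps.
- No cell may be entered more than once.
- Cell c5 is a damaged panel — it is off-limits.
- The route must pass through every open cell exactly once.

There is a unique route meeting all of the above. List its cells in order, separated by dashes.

Need to visit all 14 open cells exactly once, starting at c4 and ending at a3.
Cell a1 has only two open neighbours (a2 and b1), so the path must pass straight through it: one of those is the cell it's entered from and the other is where it exits.
Route from c4: 3× up (reaching c1), 2× left (reaching a1), down to a2, right to b2, 3× down (reaching b5), left to a5, 2× up (reaching a3) — 13 moves in all.
Check: all 14 open cells covered.

c4 - c3 - c2 - c1 - b1 - a1 - a2 - b2 - b3 - b4 - b5 - a5 - a4 - a3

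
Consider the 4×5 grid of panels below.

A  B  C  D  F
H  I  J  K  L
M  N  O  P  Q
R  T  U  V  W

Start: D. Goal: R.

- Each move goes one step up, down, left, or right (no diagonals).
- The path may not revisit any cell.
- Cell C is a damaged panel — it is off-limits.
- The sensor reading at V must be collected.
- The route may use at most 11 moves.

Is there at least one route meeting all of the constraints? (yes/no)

yes

One route that works: D → K → P → V → U → T → R.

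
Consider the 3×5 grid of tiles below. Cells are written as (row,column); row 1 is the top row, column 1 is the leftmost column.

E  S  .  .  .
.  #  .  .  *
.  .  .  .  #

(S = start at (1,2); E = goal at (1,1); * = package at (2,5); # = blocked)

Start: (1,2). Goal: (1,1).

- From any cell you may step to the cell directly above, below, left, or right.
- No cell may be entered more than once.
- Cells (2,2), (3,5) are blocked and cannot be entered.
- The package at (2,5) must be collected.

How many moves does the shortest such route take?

Any route passes through (2,5) somewhere between (1,2) and (1,1). Summing Manhattan distances along the two legs ((1,2) → (2,5) → (1,1)) gives a lower bound of 4 + 5 = 9 moves.
The shortest route satisfying every rule uses 11 moves: (1,2) → (1,3) → (1,4) → (1,5) → (2,5) → (2,4) → (3,4) → (3,3) → (3,2) → (3,1) → (2,1) → (1,1).
The no-revisit rule (legs can't share cells) pushes the minimum above the 9-move bound; an exhaustive check rules out every length from 9 to 10, leaving 11 as the minimum.

11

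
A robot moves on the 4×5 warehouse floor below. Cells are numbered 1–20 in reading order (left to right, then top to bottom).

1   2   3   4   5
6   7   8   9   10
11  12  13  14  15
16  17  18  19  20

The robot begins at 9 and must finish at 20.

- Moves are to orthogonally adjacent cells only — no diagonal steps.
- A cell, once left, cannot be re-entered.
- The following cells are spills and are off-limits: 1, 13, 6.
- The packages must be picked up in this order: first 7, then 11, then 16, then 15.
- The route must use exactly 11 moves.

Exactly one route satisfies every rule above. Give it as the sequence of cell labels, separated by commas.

9, 8, 7, 12, 11, 16, 17, 18, 19, 14, 15, 20

The waypoints must appear in the order 7, 11, 16, 15, with no cell reused.
Route from 9: 2× left (reaching 7), down to 12, left to 11, down to 16, 3× right (reaching 19), up to 14, right to 15, down to 20 — 11 moves in all.
Check: order respected (7 at step 2, 11 at step 4, 16 at step 5, 15 at step 10); 11 moves as required.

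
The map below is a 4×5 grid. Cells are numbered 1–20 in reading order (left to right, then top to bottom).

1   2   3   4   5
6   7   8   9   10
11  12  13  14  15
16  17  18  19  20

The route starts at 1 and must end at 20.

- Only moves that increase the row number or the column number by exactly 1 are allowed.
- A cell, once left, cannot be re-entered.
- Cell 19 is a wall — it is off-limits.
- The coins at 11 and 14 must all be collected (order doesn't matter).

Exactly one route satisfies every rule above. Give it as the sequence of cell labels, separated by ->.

Moves only go right or down, so the column and row indices never decrease.
Route from 1: 2× down (reaching 11), 4× right (reaching 15), down to 20 — 7 moves in all.
Check: all required cells visited.

1 -> 6 -> 11 -> 12 -> 13 -> 14 -> 15 -> 20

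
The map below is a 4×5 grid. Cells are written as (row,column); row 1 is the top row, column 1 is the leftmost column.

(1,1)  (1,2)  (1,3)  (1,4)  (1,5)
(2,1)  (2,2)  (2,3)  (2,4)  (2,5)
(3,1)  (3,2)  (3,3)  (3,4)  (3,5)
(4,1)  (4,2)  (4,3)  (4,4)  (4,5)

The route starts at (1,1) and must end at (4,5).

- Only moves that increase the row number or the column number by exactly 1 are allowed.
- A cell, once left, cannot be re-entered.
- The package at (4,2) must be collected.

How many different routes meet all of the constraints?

A right/down-only route from (1,1) to (4,5) makes exactly 3 down-moves and 4 right-moves in some order.
With no other constraints that would be C(7,3) = 35 routes.
Split at (4,2) and multiply the segment counts: (1,1)→(4,2): 4; (4,2)→(4,5): 1; product = 4.
That gives 4 routes.

4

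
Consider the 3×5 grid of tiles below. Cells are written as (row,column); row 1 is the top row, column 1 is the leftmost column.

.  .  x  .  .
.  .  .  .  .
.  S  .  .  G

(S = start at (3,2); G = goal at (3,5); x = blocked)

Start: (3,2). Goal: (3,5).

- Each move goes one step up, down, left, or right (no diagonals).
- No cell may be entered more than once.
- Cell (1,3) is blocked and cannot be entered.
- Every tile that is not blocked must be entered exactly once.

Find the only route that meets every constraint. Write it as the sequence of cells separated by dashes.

(3,2) - (3,1) - (2,1) - (1,1) - (1,2) - (2,2) - (2,3) - (3,3) - (3,4) - (2,4) - (1,4) - (1,5) - (2,5) - (3,5)

Need to visit all 14 open cells exactly once, starting at (3,2) and ending at (3,5).
Cell (3,1) has only two open neighbours ((2,1) and (3,2)), so the path must pass straight through it: one of those is the cell it's entered from and the other is where it exits.
Route from (3,2): left to (3,1), 2× up (reaching (1,1)), right to (1,2), down to (2,2), right to (2,3), down to (3,3), right to (3,4), 2× up (reaching (1,4)), right to (1,5), 2× down (reaching (3,5)) — 13 moves in all.
Check: all 14 open cells covered.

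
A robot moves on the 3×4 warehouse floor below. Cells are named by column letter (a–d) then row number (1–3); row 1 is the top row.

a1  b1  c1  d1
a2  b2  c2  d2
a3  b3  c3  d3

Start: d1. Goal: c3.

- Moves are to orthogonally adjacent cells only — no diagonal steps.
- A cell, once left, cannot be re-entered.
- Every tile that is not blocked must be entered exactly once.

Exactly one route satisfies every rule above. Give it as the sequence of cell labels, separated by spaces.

Need to visit all 12 open cells exactly once, starting at d1 and ending at c3.
Cell d3 has only two open neighbours (d2 and c3), so the path must pass straight through it: one of those is the cell it's entered from and the other is where it exits.
Route from d1: 3× left (reaching a1), 2× down (reaching a3), right to b3, up to b2, 2× right (reaching d2), down to d3, left to c3 — 11 moves in all.
Check: all 12 open cells covered.

d1 c1 b1 a1 a2 a3 b3 b2 c2 d2 d3 c3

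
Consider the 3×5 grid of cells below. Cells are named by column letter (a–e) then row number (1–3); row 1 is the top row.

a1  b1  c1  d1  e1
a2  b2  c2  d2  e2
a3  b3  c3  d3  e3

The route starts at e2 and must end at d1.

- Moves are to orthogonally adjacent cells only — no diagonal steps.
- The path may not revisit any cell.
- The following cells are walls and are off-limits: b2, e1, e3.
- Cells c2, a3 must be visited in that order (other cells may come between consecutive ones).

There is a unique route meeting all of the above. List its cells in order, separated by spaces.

The waypoints must appear in the order c2, a3, with no cell reused.
Route from e2: left 2 to c2, down 1 to c3, left 2 to a3, up 2 to a1, right 3 to d1 — 10 moves in all.
Check: order respected (c2 at step 2, a3 at step 5).

e2 d2 c2 c3 b3 a3 a2 a1 b1 c1 d1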